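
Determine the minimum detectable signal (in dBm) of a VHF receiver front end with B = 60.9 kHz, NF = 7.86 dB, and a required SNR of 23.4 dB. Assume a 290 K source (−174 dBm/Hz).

−94.9 dBm

Sensitivity = −174 + 10 log₁₀(B) + NF + SNR_min
= −174 + 47.85 + 7.86 + 23.4
= −94.89 dBm → −94.9 dBm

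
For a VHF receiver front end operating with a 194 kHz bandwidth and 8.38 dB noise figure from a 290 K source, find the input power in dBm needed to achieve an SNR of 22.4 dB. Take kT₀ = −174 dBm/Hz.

−90.3 dBm

Sensitivity = −174 + 10 log₁₀(B) + NF + SNR_min
= −174 + 52.88 + 8.38 + 22.4
= −90.34 dBm → −90.3 dBm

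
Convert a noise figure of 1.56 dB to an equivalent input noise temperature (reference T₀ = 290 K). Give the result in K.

F = 10^(1.56/10) = 1.43219
T_e = (F − 1)·T₀ = (1.43219 − 1) × 290 = 125 K

125 K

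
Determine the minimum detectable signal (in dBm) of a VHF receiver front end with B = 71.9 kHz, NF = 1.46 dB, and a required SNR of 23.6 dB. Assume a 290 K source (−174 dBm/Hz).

Sensitivity = −174 + 10 log₁₀(B) + NF + SNR_min
= −174 + 48.57 + 1.46 + 23.6
= −100.37 dBm → −100.4 dBm

−100.4 dBm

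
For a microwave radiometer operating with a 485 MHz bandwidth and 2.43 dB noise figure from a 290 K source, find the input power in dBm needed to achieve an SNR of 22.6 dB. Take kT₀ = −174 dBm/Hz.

Sensitivity = −174 + 10 log₁₀(B) + NF + SNR_min
= −174 + 86.86 + 2.43 + 22.6
= −62.11 dBm → −62.1 dBm

−62.1 dBm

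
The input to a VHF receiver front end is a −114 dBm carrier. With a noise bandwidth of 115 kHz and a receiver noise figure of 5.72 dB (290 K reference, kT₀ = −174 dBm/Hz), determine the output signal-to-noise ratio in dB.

3.7 dB

Noise floor: N = −174 + 10 log₁₀(B) + NF
10 log₁₀(1.15×10⁵) = 50.61 dB
N = −174 + 50.61 + 5.72 = −117.67 dBm
SNR = P_sig − N = −114 − (−117.67) = 3.67 dB → 3.7 dB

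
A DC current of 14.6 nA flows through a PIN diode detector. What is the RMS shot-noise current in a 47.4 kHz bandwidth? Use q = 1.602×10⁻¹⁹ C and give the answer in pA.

14.9 pA

I_n = √(2qI·B)
2qI·B = 2 × 1.602×10⁻¹⁹ × 1.46×10⁻⁸ × 4.74×10⁴ = 2.22×10⁻²² A²
I_n = √(2.22×10⁻²²) = 1.49×10⁻¹¹ A = 14.9 pA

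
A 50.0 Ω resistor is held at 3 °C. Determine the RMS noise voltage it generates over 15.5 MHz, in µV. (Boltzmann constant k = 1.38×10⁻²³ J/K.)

T = 3 °C + 273.15 = 276.15 K
V_n = √(4kTRB)
4kTRB = 4 × 1.38×10⁻²³ × 276.15 × 5.00×10¹ × 1.55×10⁷ = 1.18×10⁻¹¹ V²
V_n = √(1.18×10⁻¹¹) = 3.44×10⁻⁶ V = 3.44 µV

3.44 µV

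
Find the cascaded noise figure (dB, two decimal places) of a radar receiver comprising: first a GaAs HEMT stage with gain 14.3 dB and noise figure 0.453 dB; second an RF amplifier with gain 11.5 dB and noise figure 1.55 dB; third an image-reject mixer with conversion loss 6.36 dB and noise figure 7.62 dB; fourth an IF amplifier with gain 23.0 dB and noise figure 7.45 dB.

Convert to linear (a loss of L dB is a gain of −L dB): F_i = 10^(NF_i/10), G_i = 10^(G_i,dB/10)
  Stage 1: F_1 = 10^(0.453/10) = 1.110, G_1 = 10^(14.3/10) = 26.92
  Stage 2: F_2 = 10^(1.55/10) = 1.429, G_2 = 10^(11.5/10) = 14.13
  Stage 3: F_3 = 10^(7.62/10) = 5.781, G_3 = 10^(−6.36/10) = 0.2312
  Stage 4: F_4 = 10^(7.45/10) = 5.559, G_4 = 10^(23.0/10) = 199.5
Friis cascade:
  F = 1.110 + (1.429 − 1)/26.92 + (5.781 − 1)/380.2 + (5.559 − 1)/87.90 = 1.190
NF = 10 log₁₀(1.190) = 0.76 dB

0.76 dB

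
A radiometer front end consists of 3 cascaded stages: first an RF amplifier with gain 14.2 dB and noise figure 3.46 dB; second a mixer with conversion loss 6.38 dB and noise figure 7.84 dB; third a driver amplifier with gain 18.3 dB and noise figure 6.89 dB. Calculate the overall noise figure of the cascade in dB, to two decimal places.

4.85 dB

Convert to linear (a loss of L dB is a gain of −L dB): F_i = 10^(NF_i/10), G_i = 10^(G_i,dB/10)
  Stage 1: F_1 = 10^(3.46/10) = 2.218, G_1 = 10^(14.2/10) = 26.30
  Stage 2: F_2 = 10^(7.84/10) = 6.081, G_2 = 10^(−6.38/10) = 0.2301
  Stage 3: F_3 = 10^(6.89/10) = 4.887, G_3 = 10^(18.3/10) = 67.61
Friis cascade:
  F = 2.218 + (6.081 − 1)/26.30 + (4.887 − 1)/6.053 = 3.053
NF = 10 log₁₀(3.053) = 4.85 dB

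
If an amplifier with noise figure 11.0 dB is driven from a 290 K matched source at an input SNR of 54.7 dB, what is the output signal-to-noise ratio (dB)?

43.7 dB

By definition F = SNR_in/SNR_out, so in dB: SNR_out = SNR_in − NF
SNR_out = 54.7 − 11.0 = 43.7 dB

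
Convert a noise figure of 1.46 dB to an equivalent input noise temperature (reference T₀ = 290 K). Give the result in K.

116 K

F = 10^(1.46/10) = 1.39959
T_e = (F − 1)·T₀ = (1.39959 − 1) × 290 = 116 K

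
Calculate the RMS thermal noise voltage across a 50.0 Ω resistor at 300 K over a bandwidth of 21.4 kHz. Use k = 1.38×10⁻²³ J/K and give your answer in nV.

V_n = √(4kTRB)
4kTRB = 4 × 1.38×10⁻²³ × 300 × 5.00×10¹ × 2.14×10⁴ = 1.77×10⁻¹⁴ V²
V_n = √(1.77×10⁻¹⁴) = 1.33×10⁻⁷ V = 133 nV

133 nV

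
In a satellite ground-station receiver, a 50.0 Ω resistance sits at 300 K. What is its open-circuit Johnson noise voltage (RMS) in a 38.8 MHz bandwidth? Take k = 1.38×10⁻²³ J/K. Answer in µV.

5.67 µV

V_n = √(4kTRB)
4kTRB = 4 × 1.38×10⁻²³ × 300 × 5.00×10¹ × 3.88×10⁷ = 3.21×10⁻¹¹ V²
V_n = √(3.21×10⁻¹¹) = 5.67×10⁻⁶ V = 5.67 µV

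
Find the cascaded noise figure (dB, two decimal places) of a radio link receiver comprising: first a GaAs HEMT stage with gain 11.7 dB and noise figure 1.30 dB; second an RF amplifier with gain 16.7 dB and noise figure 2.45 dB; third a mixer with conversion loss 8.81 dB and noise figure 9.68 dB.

Convert to linear (a loss of L dB is a gain of −L dB): F_i = 10^(NF_i/10), G_i = 10^(G_i,dB/10)
  Stage 1: F_1 = 10^(1.30/10) = 1.349, G_1 = 10^(11.7/10) = 14.79
  Stage 2: F_2 = 10^(2.45/10) = 1.758, G_2 = 10^(16.7/10) = 46.77
  Stage 3: F_3 = 10^(9.68/10) = 9.290, G_3 = 10^(−8.81/10) = 0.1315
Friis cascade:
  F = 1.349 + (1.758 − 1)/14.79 + (9.290 − 1)/691.8 = 1.412
NF = 10 log₁₀(1.412) = 1.50 dB

1.50 dB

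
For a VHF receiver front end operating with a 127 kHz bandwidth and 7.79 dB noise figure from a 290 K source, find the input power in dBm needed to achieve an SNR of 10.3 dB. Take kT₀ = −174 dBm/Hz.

−104.9 dBm

Sensitivity = −174 + 10 log₁₀(B) + NF + SNR_min
= −174 + 51.04 + 7.79 + 10.3
= −104.87 dBm → −104.9 dBm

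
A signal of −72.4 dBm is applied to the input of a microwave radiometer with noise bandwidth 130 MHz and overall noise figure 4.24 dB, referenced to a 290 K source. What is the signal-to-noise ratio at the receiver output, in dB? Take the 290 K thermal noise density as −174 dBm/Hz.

16.2 dB

Noise floor: N = −174 + 10 log₁₀(B) + NF
10 log₁₀(1.30×10⁸) = 81.14 dB
N = −174 + 81.14 + 4.24 = −88.62 dBm
SNR = P_sig − N = −72.4 − (−88.62) = 16.22 dB → 16.2 dB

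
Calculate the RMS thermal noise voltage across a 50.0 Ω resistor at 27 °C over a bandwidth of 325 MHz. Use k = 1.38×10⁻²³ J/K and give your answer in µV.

T = 27 °C + 273.15 = 300.15 K
V_n = √(4kTRB)
4kTRB = 4 × 1.38×10⁻²³ × 300.15 × 5.00×10¹ × 3.25×10⁸ = 2.69×10⁻¹⁰ V²
V_n = √(2.69×10⁻¹⁰) = 1.64×10⁻⁵ V = 16.4 µV

16.4 µV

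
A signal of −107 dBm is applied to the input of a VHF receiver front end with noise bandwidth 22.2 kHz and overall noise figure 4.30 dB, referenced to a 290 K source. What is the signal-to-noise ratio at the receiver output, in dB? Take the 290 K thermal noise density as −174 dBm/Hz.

19.2 dB

Noise floor: N = −174 + 10 log₁₀(B) + NF
10 log₁₀(2.22×10⁴) = 43.46 dB
N = −174 + 43.46 + 4.30 = −126.24 dBm
SNR = P_sig − N = −107 − (−126.24) = 19.24 dB → 19.2 dB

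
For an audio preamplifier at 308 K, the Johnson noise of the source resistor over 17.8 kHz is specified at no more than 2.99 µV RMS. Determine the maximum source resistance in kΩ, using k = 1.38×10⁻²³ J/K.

Johnson–Nyquist: V_n = √(4kTRB) ⇒ R = V_n² / (4kTB)
4kTB = 4 × 1.38×10⁻²³ × 308 × 1.78×10⁴ = 3.03×10⁻¹⁶
R = (2.99×10⁻⁶)² / 3.03×10⁻¹⁶ = 2.95×10⁴ Ω = 29.5 kΩ

29.5 kΩ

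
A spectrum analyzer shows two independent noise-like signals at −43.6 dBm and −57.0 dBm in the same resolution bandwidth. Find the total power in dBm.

Convert to linear, add, convert back:
P₁ = 4.37×10⁻⁸ W, P₂ = 2.00×10⁻⁹ W
P_tot = 4.56×10⁻⁸ W → 10 log₁₀(P_tot / 10⁻³) = −43.4 dBm

−43.4 dBm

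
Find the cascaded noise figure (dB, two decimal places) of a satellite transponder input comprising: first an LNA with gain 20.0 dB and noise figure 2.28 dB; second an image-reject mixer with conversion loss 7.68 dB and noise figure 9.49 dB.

Convert to linear (a loss of L dB is a gain of −L dB): F_i = 10^(NF_i/10), G_i = 10^(G_i,dB/10)
  Stage 1: F_1 = 10^(2.28/10) = 1.690, G_1 = 10^(20.0/10) = 100.0
  Stage 2: F_2 = 10^(9.49/10) = 8.892, G_2 = 10^(−7.68/10) = 0.1706
Friis cascade:
  F = 1.690 + (8.892 − 1)/100.0 = 1.769
NF = 10 log₁₀(1.769) = 2.48 dB

2.48 dB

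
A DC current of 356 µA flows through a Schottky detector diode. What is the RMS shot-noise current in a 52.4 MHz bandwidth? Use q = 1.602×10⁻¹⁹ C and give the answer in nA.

I_n = √(2qI·B)
2qI·B = 2 × 1.602×10⁻¹⁹ × 3.56×10⁻⁴ × 5.24×10⁷ = 5.98×10⁻¹⁵ A²
I_n = √(5.98×10⁻¹⁵) = 7.73×10⁻⁸ A = 77.3 nA

77.3 nA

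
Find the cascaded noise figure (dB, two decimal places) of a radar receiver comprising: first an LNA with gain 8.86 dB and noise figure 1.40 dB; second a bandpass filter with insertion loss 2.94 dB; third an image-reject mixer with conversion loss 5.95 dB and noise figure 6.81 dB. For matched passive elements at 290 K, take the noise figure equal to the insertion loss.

3.94 dB

Convert to linear (a loss of L dB is a gain of −L dB): F_i = 10^(NF_i/10), G_i = 10^(G_i,dB/10)
  Stage 1: F_1 = 10^(1.40/10) = 1.380, G_1 = 10^(8.86/10) = 7.691
  Stage 2: F_2 = 10^(2.94/10) = 1.968, G_2 = 10^(−2.94/10) = 0.5082
  Stage 3: F_3 = 10^(6.81/10) = 4.797, G_3 = 10^(−5.95/10) = 0.2541
Friis cascade:
  F = 1.380 + (1.968 − 1)/7.691 + (4.797 − 1)/3.908 = 2.478
NF = 10 log₁₀(2.478) = 3.94 dB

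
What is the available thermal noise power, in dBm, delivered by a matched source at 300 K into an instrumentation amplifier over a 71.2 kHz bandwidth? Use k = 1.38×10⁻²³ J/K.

−125.3 dBm

P_n = kTB = 1.38×10⁻²³ × 300 × 7.12×10⁴ = 2.95×10⁻¹⁶ W
In dBm: 10 log₁₀(2.95×10⁻¹⁶ / 10⁻³) = −125.3 dBm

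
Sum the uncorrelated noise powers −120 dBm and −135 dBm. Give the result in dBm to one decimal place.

Convert to linear, add, convert back:
P₁ = 1.00×10⁻¹⁵ W, P₂ = 3.16×10⁻¹⁷ W
P_tot = 1.03×10⁻¹⁵ W → 10 log₁₀(P_tot / 10⁻³) = −119.9 dBm

−119.9 dBm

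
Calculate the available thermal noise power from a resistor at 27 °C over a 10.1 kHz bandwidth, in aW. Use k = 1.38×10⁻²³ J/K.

41.8 aW

T = 27 °C + 273.15 = 300.15 K
P_n = kTB = 1.38×10⁻²³ × 300.15 × 1.01×10⁴ = 4.18×10⁻¹⁷ W = 41.8 aW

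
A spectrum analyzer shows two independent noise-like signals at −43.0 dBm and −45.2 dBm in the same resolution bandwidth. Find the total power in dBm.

−41.0 dBm

Convert to linear, add, convert back:
P₁ = 5.01×10⁻⁸ W, P₂ = 3.02×10⁻⁸ W
P_tot = 8.03×10⁻⁸ W → 10 log₁₀(P_tot / 10⁻³) = −41.0 dBm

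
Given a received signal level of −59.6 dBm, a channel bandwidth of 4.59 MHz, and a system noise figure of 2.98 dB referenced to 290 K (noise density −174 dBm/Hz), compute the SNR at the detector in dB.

44.8 dB

Noise floor: N = −174 + 10 log₁₀(B) + NF
10 log₁₀(4.59×10⁶) = 66.62 dB
N = −174 + 66.62 + 2.98 = −104.40 dBm
SNR = P_sig − N = −59.6 − (−104.40) = 44.80 dB → 44.8 dB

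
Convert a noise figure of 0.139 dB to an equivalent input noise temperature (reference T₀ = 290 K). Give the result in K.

F = 10^(0.139/10) = 1.03252
T_e = (F − 1)·T₀ = (1.03252 − 1) × 290 = 9.43 K

9.43 K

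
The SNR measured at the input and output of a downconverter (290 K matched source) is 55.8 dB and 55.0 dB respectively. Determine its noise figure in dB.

NF (dB) = SNR_in(dB) − SNR_out(dB) when the source is at T₀
NF = 55.8 − 55.0 = 0.8 dB

0.8 dB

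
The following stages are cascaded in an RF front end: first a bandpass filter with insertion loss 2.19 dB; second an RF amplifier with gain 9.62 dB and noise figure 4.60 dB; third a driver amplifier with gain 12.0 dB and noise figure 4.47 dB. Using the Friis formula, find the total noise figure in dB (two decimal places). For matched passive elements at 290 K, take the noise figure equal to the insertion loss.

Convert to linear (a loss of L dB is a gain of −L dB): F_i = 10^(NF_i/10), G_i = 10^(G_i,dB/10)
  Stage 1: F_1 = 10^(2.19/10) = 1.656, G_1 = 10^(−2.19/10) = 0.6039
  Stage 2: F_2 = 10^(4.60/10) = 2.884, G_2 = 10^(9.62/10) = 9.162
  Stage 3: F_3 = 10^(4.47/10) = 2.799, G_3 = 10^(12.0/10) = 15.85
Friis cascade:
  F = 1.656 + (2.884 − 1)/0.6039 + (2.799 − 1)/5.534 = 5.100
NF = 10 log₁₀(5.100) = 7.08 dB

7.08 dB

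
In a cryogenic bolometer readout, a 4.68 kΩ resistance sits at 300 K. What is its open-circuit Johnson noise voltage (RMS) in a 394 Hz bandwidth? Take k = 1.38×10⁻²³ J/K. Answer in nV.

V_n = √(4kTRB)
4kTRB = 4 × 1.38×10⁻²³ × 300 × 4.68×10³ × 3.94×10² = 3.05×10⁻¹⁴ V²
V_n = √(3.05×10⁻¹⁴) = 1.75×10⁻⁷ V = 175 nV

175 nV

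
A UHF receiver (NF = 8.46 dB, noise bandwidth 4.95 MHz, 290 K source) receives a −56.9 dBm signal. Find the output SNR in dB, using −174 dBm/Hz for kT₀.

41.7 dB

Noise floor: N = −174 + 10 log₁₀(B) + NF
10 log₁₀(4.95×10⁶) = 66.95 dB
N = −174 + 66.95 + 8.46 = −98.59 dBm
SNR = P_sig − N = −56.9 − (−98.59) = 41.69 dB → 41.7 dB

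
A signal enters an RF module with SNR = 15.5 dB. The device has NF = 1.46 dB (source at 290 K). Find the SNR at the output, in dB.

14.04 dB

By definition F = SNR_in/SNR_out, so in dB: SNR_out = SNR_in − NF
SNR_out = 15.5 − 1.46 = 14.04 dB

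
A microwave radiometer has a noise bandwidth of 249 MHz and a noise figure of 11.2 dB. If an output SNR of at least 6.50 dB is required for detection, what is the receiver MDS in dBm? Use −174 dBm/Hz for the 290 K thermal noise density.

Sensitivity = −174 + 10 log₁₀(B) + NF + SNR_min
= −174 + 83.96 + 11.2 + 6.50
= −72.34 dBm → −72.3 dBm

−72.3 dBm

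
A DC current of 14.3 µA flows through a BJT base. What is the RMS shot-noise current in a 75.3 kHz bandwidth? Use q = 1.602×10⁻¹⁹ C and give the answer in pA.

587 pA

I_n = √(2qI·B)
2qI·B = 2 × 1.602×10⁻¹⁹ × 1.43×10⁻⁵ × 7.53×10⁴ = 3.45×10⁻¹⁹ A²
I_n = √(3.45×10⁻¹⁹) = 5.87×10⁻¹⁰ A = 587 pA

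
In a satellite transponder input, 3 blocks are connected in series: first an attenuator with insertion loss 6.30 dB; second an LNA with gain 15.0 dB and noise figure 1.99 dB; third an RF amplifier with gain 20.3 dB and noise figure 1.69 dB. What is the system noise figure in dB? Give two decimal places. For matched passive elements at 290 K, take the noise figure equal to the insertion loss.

Convert to linear (a loss of L dB is a gain of −L dB): F_i = 10^(NF_i/10), G_i = 10^(G_i,dB/10)
  Stage 1: F_1 = 10^(6.30/10) = 4.266, G_1 = 10^(−6.30/10) = 0.2344
  Stage 2: F_2 = 10^(1.99/10) = 1.581, G_2 = 10^(15.0/10) = 31.62
  Stage 3: F_3 = 10^(1.69/10) = 1.476, G_3 = 10^(20.3/10) = 107.2
Friis cascade:
  F = 4.266 + (1.581 − 1)/0.2344 + (1.476 − 1)/7.413 = 6.809
NF = 10 log₁₀(6.809) = 8.33 dB

8.33 dB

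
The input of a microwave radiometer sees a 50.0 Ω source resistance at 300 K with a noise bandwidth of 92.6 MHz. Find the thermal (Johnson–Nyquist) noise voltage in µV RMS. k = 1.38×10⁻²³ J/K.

V_n = √(4kTRB)
4kTRB = 4 × 1.38×10⁻²³ × 300 × 5.00×10¹ × 9.26×10⁷ = 7.67×10⁻¹¹ V²
V_n = √(7.67×10⁻¹¹) = 8.76×10⁻⁶ V = 8.76 µV

8.76 µV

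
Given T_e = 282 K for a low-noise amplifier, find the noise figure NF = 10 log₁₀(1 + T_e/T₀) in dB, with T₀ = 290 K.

2.95 dB

F = 1 + T_e/T₀ = 1 + 282/290 = 1.97241
NF = 10 log₁₀(1.97241) = 2.95 dB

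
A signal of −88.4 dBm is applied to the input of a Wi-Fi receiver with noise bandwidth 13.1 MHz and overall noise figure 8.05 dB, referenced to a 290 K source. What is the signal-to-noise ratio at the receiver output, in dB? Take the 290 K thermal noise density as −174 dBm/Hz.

6.4 dB

Noise floor: N = −174 + 10 log₁₀(B) + NF
10 log₁₀(1.31×10⁷) = 71.17 dB
N = −174 + 71.17 + 8.05 = −94.78 dBm
SNR = P_sig − N = −88.4 − (−94.78) = 6.38 dB → 6.4 dB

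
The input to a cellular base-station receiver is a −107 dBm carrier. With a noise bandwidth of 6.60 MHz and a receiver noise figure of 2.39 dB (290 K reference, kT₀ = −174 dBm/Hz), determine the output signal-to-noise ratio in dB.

Noise floor: N = −174 + 10 log₁₀(B) + NF
10 log₁₀(6.60×10⁶) = 68.2 dB
N = −174 + 68.2 + 2.39 = −103.41 dBm
SNR = P_sig − N = −107 − (−103.41) = −3.59 dB → −3.6 dB

−3.6 dB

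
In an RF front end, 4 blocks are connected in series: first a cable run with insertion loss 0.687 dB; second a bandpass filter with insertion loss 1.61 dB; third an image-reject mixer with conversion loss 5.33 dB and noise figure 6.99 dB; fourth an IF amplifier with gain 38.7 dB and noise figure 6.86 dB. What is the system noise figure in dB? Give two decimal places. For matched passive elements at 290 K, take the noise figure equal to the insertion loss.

Convert to linear (a loss of L dB is a gain of −L dB): F_i = 10^(NF_i/10), G_i = 10^(G_i,dB/10)
  Stage 1: F_1 = 10^(0.687/10) = 1.171, G_1 = 10^(−0.687/10) = 0.8537
  Stage 2: F_2 = 10^(1.61/10) = 1.449, G_2 = 10^(−1.61/10) = 0.6902
  Stage 3: F_3 = 10^(6.99/10) = 5.000, G_3 = 10^(−5.33/10) = 0.2931
  Stage 4: F_4 = 10^(6.86/10) = 4.853, G_4 = 10^(38.7/10) = 7413
Friis cascade:
  F = 1.171 + (1.449 − 1)/0.8537 + (5.000 − 1)/0.5893 + (4.853 − 1)/0.1727 = 30.80
NF = 10 log₁₀(30.80) = 14.88 dB

14.88 dB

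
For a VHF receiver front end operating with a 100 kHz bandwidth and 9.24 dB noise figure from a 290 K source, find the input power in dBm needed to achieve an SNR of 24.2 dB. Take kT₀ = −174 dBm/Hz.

Sensitivity = −174 + 10 log₁₀(B) + NF + SNR_min
= −174 + 50 + 9.24 + 24.2
= −90.56 dBm → −90.6 dBm

−90.6 dBm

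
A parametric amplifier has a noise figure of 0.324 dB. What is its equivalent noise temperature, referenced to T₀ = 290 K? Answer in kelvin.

F = 10^(0.324/10) = 1.07746
T_e = (F − 1)·T₀ = (1.07746 − 1) × 290 = 22.5 K

22.5 K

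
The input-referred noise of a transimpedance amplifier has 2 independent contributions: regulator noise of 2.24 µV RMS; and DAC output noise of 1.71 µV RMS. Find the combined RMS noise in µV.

Uncorrelated sources add in power (mean-square): V_tot = √(ΣV_i²)
V_tot = √[(2.24×10⁻⁶)² + (1.71×10⁻⁶)²] = 2.82×10⁻⁶ V = 2.82 µV

2.82 µV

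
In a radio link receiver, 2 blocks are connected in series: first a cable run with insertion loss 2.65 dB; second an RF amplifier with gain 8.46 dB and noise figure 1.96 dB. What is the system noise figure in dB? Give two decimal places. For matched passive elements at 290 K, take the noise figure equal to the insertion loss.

Convert to linear (a loss of L dB is a gain of −L dB): F_i = 10^(NF_i/10), G_i = 10^(G_i,dB/10)
  Stage 1: F_1 = 10^(2.65/10) = 1.841, G_1 = 10^(−2.65/10) = 0.5433
  Stage 2: F_2 = 10^(1.96/10) = 1.570, G_2 = 10^(8.46/10) = 7.015
Friis cascade:
  F = 1.841 + (1.570 − 1)/0.5433 = 2.891
NF = 10 log₁₀(2.891) = 4.61 dB

4.61 dB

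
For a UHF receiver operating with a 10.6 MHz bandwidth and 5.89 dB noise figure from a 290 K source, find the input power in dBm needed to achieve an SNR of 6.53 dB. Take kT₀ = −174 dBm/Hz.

−91.3 dBm

Sensitivity = −174 + 10 log₁₀(B) + NF + SNR_min
= −174 + 70.25 + 5.89 + 6.53
= −91.33 dBm → −91.3 dBm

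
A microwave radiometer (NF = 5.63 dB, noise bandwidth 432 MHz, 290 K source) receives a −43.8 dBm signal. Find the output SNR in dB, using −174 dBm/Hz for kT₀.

38.2 dB

Noise floor: N = −174 + 10 log₁₀(B) + NF
10 log₁₀(4.32×10⁸) = 86.35 dB
N = −174 + 86.35 + 5.63 = −82.02 dBm
SNR = P_sig − N = −43.8 − (−82.02) = 38.22 dB → 38.2 dB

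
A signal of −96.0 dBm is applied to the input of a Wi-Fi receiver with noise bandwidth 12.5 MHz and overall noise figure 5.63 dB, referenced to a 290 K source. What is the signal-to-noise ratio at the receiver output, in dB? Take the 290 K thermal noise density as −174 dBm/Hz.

Noise floor: N = −174 + 10 log₁₀(B) + NF
10 log₁₀(1.25×10⁷) = 70.97 dB
N = −174 + 70.97 + 5.63 = −97.40 dBm
SNR = P_sig − N = −96.0 − (−97.40) = 1.40 dB → 1.4 dB

1.4 dB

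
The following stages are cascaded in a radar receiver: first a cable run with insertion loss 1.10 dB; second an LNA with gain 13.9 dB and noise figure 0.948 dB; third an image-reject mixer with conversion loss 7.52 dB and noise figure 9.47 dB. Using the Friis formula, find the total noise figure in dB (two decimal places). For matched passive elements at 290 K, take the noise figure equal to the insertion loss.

Convert to linear (a loss of L dB is a gain of −L dB): F_i = 10^(NF_i/10), G_i = 10^(G_i,dB/10)
  Stage 1: F_1 = 10^(1.10/10) = 1.288, G_1 = 10^(−1.10/10) = 0.7762
  Stage 2: F_2 = 10^(0.948/10) = 1.244, G_2 = 10^(13.9/10) = 24.55
  Stage 3: F_3 = 10^(9.47/10) = 8.851, G_3 = 10^(−7.52/10) = 0.1770
Friis cascade:
  F = 1.288 + (1.244 − 1)/0.7762 + (8.851 − 1)/19.05 = 2.015
NF = 10 log₁₀(2.015) = 3.04 dB

3.04 dB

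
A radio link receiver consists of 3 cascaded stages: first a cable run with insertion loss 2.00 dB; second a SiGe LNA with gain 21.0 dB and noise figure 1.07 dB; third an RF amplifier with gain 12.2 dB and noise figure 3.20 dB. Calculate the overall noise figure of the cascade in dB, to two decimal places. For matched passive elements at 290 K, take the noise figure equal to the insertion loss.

3.10 dB

Convert to linear (a loss of L dB is a gain of −L dB): F_i = 10^(NF_i/10), G_i = 10^(G_i,dB/10)
  Stage 1: F_1 = 10^(2.00/10) = 1.585, G_1 = 10^(−2.00/10) = 0.6310
  Stage 2: F_2 = 10^(1.07/10) = 1.279, G_2 = 10^(21.0/10) = 125.9
  Stage 3: F_3 = 10^(3.20/10) = 2.089, G_3 = 10^(12.2/10) = 16.60
Friis cascade:
  F = 1.585 + (1.279 − 1)/0.6310 + (2.089 − 1)/79.43 = 2.041
NF = 10 log₁₀(2.041) = 3.10 dB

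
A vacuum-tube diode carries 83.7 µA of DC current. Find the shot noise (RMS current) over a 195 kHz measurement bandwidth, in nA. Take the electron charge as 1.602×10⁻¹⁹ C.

I_n = √(2qI·B)
2qI·B = 2 × 1.602×10⁻¹⁹ × 8.37×10⁻⁵ × 1.95×10⁵ = 5.23×10⁻¹⁸ A²
I_n = √(5.23×10⁻¹⁸) = 2.29×10⁻⁹ A = 2.29 nA

2.29 nA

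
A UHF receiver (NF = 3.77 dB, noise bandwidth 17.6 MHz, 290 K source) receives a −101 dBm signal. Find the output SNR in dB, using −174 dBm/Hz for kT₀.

Noise floor: N = −174 + 10 log₁₀(B) + NF
10 log₁₀(1.76×10⁷) = 72.46 dB
N = −174 + 72.46 + 3.77 = −97.77 dBm
SNR = P_sig − N = −101 − (−97.77) = −3.23 dB → −3.2 dB

−3.2 dB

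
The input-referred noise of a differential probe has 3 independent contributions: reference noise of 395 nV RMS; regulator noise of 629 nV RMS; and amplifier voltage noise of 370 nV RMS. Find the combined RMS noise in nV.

830 nV

Uncorrelated sources add in power (mean-square): V_tot = √(ΣV_i²)
V_tot = √[(3.95×10⁻⁷)² + (6.29×10⁻⁷)² + (3.70×10⁻⁷)²] = 8.30×10⁻⁷ V = 830 nV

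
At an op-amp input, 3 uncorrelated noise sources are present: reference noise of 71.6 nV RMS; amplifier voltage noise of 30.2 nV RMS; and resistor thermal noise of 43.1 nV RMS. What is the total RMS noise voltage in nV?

Uncorrelated sources add in power (mean-square): V_tot = √(ΣV_i²)
V_tot = √[(7.16×10⁻⁸)² + (3.02×10⁻⁸)² + (4.31×10⁻⁸)²] = 8.89×10⁻⁸ V = 88.9 nV

88.9 nV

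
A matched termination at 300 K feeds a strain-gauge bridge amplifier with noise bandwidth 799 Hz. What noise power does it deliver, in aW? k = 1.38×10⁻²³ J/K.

P_n = kTB = 1.38×10⁻²³ × 300 × 7.99×10² = 3.31×10⁻¹⁸ W = 3.31 aW

3.31 aW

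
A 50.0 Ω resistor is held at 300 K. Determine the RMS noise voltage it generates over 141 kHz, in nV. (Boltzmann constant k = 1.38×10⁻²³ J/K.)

342 nV

V_n = √(4kTRB)
4kTRB = 4 × 1.38×10⁻²³ × 300 × 5.00×10¹ × 1.41×10⁵ = 1.17×10⁻¹³ V²
V_n = √(1.17×10⁻¹³) = 3.42×10⁻⁷ V = 342 nV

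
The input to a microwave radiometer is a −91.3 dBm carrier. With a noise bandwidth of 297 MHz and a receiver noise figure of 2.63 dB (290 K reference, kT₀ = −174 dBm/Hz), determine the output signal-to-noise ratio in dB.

−4.7 dB

Noise floor: N = −174 + 10 log₁₀(B) + NF
10 log₁₀(2.97×10⁸) = 84.73 dB
N = −174 + 84.73 + 2.63 = −86.64 dBm
SNR = P_sig − N = −91.3 − (−86.64) = −4.66 dB → −4.7 dB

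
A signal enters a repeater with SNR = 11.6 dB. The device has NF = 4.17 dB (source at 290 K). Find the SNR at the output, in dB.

7.43 dB

By definition F = SNR_in/SNR_out, so in dB: SNR_out = SNR_in − NF
SNR_out = 11.6 − 4.17 = 7.43 dB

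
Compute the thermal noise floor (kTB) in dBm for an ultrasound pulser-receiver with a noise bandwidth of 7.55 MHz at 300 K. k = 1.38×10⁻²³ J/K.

P_n = kTB = 1.38×10⁻²³ × 300 × 7.55×10⁶ = 3.13×10⁻¹⁴ W
In dBm: 10 log₁₀(3.13×10⁻¹⁴ / 10⁻³) = −105.1 dBm

−105.1 dBm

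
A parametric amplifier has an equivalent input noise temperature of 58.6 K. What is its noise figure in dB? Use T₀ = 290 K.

F = 1 + T_e/T₀ = 1 + 58.6/290 = 1.20207
NF = 10 log₁₀(1.20207) = 0.799 dB

0.799 dB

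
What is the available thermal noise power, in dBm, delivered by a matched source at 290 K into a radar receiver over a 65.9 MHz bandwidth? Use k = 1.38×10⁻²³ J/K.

−95.8 dBm

P_n = kTB = 1.38×10⁻²³ × 290 × 6.59×10⁷ = 2.64×10⁻¹³ W
In dBm: 10 log₁₀(2.64×10⁻¹³ / 10⁻³) = −95.8 dBm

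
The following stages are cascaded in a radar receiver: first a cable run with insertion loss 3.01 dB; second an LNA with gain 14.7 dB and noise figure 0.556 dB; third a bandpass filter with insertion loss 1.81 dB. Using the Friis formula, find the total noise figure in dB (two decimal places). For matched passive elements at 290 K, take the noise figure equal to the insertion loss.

3.63 dB

Convert to linear (a loss of L dB is a gain of −L dB): F_i = 10^(NF_i/10), G_i = 10^(G_i,dB/10)
  Stage 1: F_1 = 10^(3.01/10) = 2.000, G_1 = 10^(−3.01/10) = 0.5000
  Stage 2: F_2 = 10^(0.556/10) = 1.137, G_2 = 10^(14.7/10) = 29.51
  Stage 3: F_3 = 10^(1.81/10) = 1.517, G_3 = 10^(−1.81/10) = 0.6592
Friis cascade:
  F = 2.000 + (1.137 − 1)/0.5000 + (1.517 − 1)/14.76 = 2.308
NF = 10 log₁₀(2.308) = 3.63 dB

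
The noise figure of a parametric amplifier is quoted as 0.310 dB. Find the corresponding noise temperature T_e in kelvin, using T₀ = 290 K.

21.5 K

F = 10^(0.310/10) = 1.07399
T_e = (F − 1)·T₀ = (1.07399 − 1) × 290 = 21.5 K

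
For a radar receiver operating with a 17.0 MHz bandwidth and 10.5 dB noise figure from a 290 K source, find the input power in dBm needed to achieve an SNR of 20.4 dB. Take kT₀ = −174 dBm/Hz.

−70.8 dBm

Sensitivity = −174 + 10 log₁₀(B) + NF + SNR_min
= −174 + 72.3 + 10.5 + 20.4
= −70.8 dBm → −70.8 dBm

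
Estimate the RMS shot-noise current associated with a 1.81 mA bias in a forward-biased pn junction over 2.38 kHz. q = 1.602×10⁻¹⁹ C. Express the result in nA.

I_n = √(2qI·B)
2qI·B = 2 × 1.602×10⁻¹⁹ × 1.81×10⁻³ × 2.38×10³ = 1.38×10⁻¹⁸ A²
I_n = √(1.38×10⁻¹⁸) = 1.17×10⁻⁹ A = 1.17 nA

1.17 nA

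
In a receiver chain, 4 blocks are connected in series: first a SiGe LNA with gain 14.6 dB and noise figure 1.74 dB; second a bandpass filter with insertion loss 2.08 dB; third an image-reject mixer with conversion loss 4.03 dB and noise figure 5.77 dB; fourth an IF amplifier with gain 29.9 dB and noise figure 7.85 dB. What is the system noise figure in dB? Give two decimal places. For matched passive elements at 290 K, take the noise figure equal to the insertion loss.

Convert to linear (a loss of L dB is a gain of −L dB): F_i = 10^(NF_i/10), G_i = 10^(G_i,dB/10)
  Stage 1: F_1 = 10^(1.74/10) = 1.493, G_1 = 10^(14.6/10) = 28.84
  Stage 2: F_2 = 10^(2.08/10) = 1.614, G_2 = 10^(−2.08/10) = 0.6194
  Stage 3: F_3 = 10^(5.77/10) = 3.776, G_3 = 10^(−4.03/10) = 0.3954
  Stage 4: F_4 = 10^(7.85/10) = 6.095, G_4 = 10^(29.9/10) = 977.2
Friis cascade:
  F = 1.493 + (1.614 − 1)/28.84 + (3.776 − 1)/17.86 + (6.095 − 1)/7.063 = 2.391
NF = 10 log₁₀(2.391) = 3.79 dB

3.79 dB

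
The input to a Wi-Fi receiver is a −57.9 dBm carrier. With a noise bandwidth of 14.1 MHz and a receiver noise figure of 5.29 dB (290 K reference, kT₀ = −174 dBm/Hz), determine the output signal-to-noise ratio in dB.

Noise floor: N = −174 + 10 log₁₀(B) + NF
10 log₁₀(1.41×10⁷) = 71.49 dB
N = −174 + 71.49 + 5.29 = −97.22 dBm
SNR = P_sig − N = −57.9 − (−97.22) = 39.32 dB → 39.3 dB

39.3 dB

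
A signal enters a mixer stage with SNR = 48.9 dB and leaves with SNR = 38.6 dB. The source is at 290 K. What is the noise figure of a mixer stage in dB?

NF (dB) = SNR_in(dB) − SNR_out(dB) when the source is at T₀
NF = 48.9 − 38.6 = 10.3 dB

10.3 dB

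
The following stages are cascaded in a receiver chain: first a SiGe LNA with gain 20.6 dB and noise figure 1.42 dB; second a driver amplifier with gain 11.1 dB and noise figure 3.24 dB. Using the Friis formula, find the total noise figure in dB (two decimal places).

Convert to linear (a loss of L dB is a gain of −L dB): F_i = 10^(NF_i/10), G_i = 10^(G_i,dB/10)
  Stage 1: F_1 = 10^(1.42/10) = 1.387, G_1 = 10^(20.6/10) = 114.8
  Stage 2: F_2 = 10^(3.24/10) = 2.109, G_2 = 10^(11.1/10) = 12.88
Friis cascade:
  F = 1.387 + (2.109 − 1)/114.8 = 1.396
NF = 10 log₁₀(1.396) = 1.45 dB

1.45 dB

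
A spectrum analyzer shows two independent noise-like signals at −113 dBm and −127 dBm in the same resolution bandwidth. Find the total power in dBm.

Convert to linear, add, convert back:
P₁ = 5.01×10⁻¹⁵ W, P₂ = 2.00×10⁻¹⁶ W
P_tot = 5.21×10⁻¹⁵ W → 10 log₁₀(P_tot / 10⁻³) = −112.8 dBm

−112.8 dBm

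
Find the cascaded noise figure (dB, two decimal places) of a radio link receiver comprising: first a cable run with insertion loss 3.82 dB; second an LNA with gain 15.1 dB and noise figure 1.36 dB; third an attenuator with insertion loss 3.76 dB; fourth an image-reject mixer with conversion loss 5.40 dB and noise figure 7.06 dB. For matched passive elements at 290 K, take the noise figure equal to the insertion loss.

6.15 dB

Convert to linear (a loss of L dB is a gain of −L dB): F_i = 10^(NF_i/10), G_i = 10^(G_i,dB/10)
  Stage 1: F_1 = 10^(3.82/10) = 2.410, G_1 = 10^(−3.82/10) = 0.4150
  Stage 2: F_2 = 10^(1.36/10) = 1.368, G_2 = 10^(15.1/10) = 32.36
  Stage 3: F_3 = 10^(3.76/10) = 2.377, G_3 = 10^(−3.76/10) = 0.4207
  Stage 4: F_4 = 10^(7.06/10) = 5.082, G_4 = 10^(−5.40/10) = 0.2884
Friis cascade:
  F = 2.410 + (1.368 − 1)/0.4150 + (2.377 − 1)/13.43 + (5.082 − 1)/5.649 = 4.121
NF = 10 log₁₀(4.121) = 6.15 dB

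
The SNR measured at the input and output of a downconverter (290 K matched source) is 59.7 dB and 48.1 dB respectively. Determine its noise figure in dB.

11.6 dB

NF (dB) = SNR_in(dB) − SNR_out(dB) when the source is at T₀
NF = 59.7 − 48.1 = 11.6 dB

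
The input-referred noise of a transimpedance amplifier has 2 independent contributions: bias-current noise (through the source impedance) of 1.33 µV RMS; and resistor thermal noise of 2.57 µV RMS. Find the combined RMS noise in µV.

Uncorrelated sources add in power (mean-square): V_tot = √(ΣV_i²)
V_tot = √[(1.33×10⁻⁶)² + (2.57×10⁻⁶)²] = 2.89×10⁻⁶ V = 2.89 µV

2.89 µV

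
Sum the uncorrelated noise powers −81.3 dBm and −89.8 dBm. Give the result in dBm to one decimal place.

−80.7 dBm

Convert to linear, add, convert back:
P₁ = 7.41×10⁻¹² W, P₂ = 1.05×10⁻¹² W
P_tot = 8.46×10⁻¹² W → 10 log₁₀(P_tot / 10⁻³) = −80.7 dBm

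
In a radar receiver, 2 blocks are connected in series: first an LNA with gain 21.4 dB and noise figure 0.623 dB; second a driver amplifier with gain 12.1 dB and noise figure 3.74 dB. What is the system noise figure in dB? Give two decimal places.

Convert to linear (a loss of L dB is a gain of −L dB): F_i = 10^(NF_i/10), G_i = 10^(G_i,dB/10)
  Stage 1: F_1 = 10^(0.623/10) = 1.154, G_1 = 10^(21.4/10) = 138.0
  Stage 2: F_2 = 10^(3.74/10) = 2.366, G_2 = 10^(12.1/10) = 16.22
Friis cascade:
  F = 1.154 + (2.366 − 1)/138.0 = 1.164
NF = 10 log₁₀(1.164) = 0.66 dB

0.66 dB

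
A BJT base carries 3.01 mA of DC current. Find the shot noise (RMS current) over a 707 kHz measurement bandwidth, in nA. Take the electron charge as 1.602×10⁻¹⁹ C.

26.1 nA

I_n = √(2qI·B)
2qI·B = 2 × 1.602×10⁻¹⁹ × 3.01×10⁻³ × 7.07×10⁵ = 6.82×10⁻¹⁶ A²
I_n = √(6.82×10⁻¹⁶) = 2.61×10⁻⁸ A = 26.1 nA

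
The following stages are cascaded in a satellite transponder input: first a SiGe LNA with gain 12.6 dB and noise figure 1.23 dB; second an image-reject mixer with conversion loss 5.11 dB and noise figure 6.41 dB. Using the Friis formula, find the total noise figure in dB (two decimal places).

1.80 dB

Convert to linear (a loss of L dB is a gain of −L dB): F_i = 10^(NF_i/10), G_i = 10^(G_i,dB/10)
  Stage 1: F_1 = 10^(1.23/10) = 1.327, G_1 = 10^(12.6/10) = 18.20
  Stage 2: F_2 = 10^(6.41/10) = 4.375, G_2 = 10^(−5.11/10) = 0.3083
Friis cascade:
  F = 1.327 + (4.375 − 1)/18.20 = 1.513
NF = 10 log₁₀(1.513) = 1.80 dB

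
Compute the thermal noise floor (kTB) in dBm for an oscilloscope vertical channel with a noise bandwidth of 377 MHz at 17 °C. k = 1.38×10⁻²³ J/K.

T = 17 °C + 273.15 = 290.15 K
P_n = kTB = 1.38×10⁻²³ × 290.15 × 3.77×10⁸ = 1.51×10⁻¹² W
In dBm: 10 log₁₀(1.51×10⁻¹² / 10⁻³) = −88.2 dBm

−88.2 dBm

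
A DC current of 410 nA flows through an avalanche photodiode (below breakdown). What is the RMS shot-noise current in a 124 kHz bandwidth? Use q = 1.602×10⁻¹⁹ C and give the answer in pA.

128 pA

I_n = √(2qI·B)
2qI·B = 2 × 1.602×10⁻¹⁹ × 4.10×10⁻⁷ × 1.24×10⁵ = 1.63×10⁻²⁰ A²
I_n = √(1.63×10⁻²⁰) = 1.28×10⁻¹⁰ A = 128 pA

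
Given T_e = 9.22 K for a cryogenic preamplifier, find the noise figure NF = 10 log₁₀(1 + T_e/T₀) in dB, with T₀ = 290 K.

F = 1 + T_e/T₀ = 1 + 9.22/290 = 1.03179
NF = 10 log₁₀(1.03179) = 0.136 dB

0.136 dB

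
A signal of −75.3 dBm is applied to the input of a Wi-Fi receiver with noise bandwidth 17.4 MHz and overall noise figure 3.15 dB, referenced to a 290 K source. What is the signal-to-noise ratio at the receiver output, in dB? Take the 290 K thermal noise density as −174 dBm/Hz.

Noise floor: N = −174 + 10 log₁₀(B) + NF
10 log₁₀(1.74×10⁷) = 72.41 dB
N = −174 + 72.41 + 3.15 = −98.44 dBm
SNR = P_sig − N = −75.3 − (−98.44) = 23.14 dB → 23.1 dB

23.1 dB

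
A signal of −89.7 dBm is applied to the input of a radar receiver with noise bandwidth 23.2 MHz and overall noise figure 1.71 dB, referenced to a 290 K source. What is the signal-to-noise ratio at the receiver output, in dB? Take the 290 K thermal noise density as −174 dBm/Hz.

8.9 dB

Noise floor: N = −174 + 10 log₁₀(B) + NF
10 log₁₀(2.32×10⁷) = 73.65 dB
N = −174 + 73.65 + 1.71 = −98.64 dBm
SNR = P_sig − N = −89.7 − (−98.64) = 8.94 dB → 8.9 dB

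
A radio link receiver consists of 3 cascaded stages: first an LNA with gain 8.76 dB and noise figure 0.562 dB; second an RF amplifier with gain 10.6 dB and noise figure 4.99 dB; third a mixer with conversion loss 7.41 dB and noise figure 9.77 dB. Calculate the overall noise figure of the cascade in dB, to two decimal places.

Convert to linear (a loss of L dB is a gain of −L dB): F_i = 10^(NF_i/10), G_i = 10^(G_i,dB/10)
  Stage 1: F_1 = 10^(0.562/10) = 1.138, G_1 = 10^(8.76/10) = 7.516
  Stage 2: F_2 = 10^(4.99/10) = 3.155, G_2 = 10^(10.6/10) = 11.48
  Stage 3: F_3 = 10^(9.77/10) = 9.484, G_3 = 10^(−7.41/10) = 0.1816
Friis cascade:
  F = 1.138 + (3.155 − 1)/7.516 + (9.484 − 1)/86.30 = 1.523
NF = 10 log₁₀(1.523) = 1.83 dB

1.83 dB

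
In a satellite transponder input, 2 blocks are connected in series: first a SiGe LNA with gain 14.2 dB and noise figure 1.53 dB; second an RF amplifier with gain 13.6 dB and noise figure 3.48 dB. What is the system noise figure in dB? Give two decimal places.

1.67 dB

Convert to linear (a loss of L dB is a gain of −L dB): F_i = 10^(NF_i/10), G_i = 10^(G_i,dB/10)
  Stage 1: F_1 = 10^(1.53/10) = 1.422, G_1 = 10^(14.2/10) = 26.30
  Stage 2: F_2 = 10^(3.48/10) = 2.228, G_2 = 10^(13.6/10) = 22.91
Friis cascade:
  F = 1.422 + (2.228 − 1)/26.30 = 1.469
NF = 10 log₁₀(1.469) = 1.67 dB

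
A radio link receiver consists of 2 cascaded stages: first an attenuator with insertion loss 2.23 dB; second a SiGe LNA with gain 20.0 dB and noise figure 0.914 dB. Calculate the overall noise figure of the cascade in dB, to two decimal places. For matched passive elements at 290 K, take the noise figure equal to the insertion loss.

Convert to linear (a loss of L dB is a gain of −L dB): F_i = 10^(NF_i/10), G_i = 10^(G_i,dB/10)
  Stage 1: F_1 = 10^(2.23/10) = 1.671, G_1 = 10^(−2.23/10) = 0.5984
  Stage 2: F_2 = 10^(0.914/10) = 1.234, G_2 = 10^(20.0/10) = 100.0
Friis cascade:
  F = 1.671 + (1.234 − 1)/0.5984 = 2.063
NF = 10 log₁₀(2.063) = 3.14 dB

3.14 dB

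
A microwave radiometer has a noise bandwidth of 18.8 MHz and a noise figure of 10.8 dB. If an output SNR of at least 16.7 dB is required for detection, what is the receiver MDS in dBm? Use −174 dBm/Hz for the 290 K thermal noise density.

−73.8 dBm

Sensitivity = −174 + 10 log₁₀(B) + NF + SNR_min
= −174 + 72.74 + 10.8 + 16.7
= −73.76 dBm → −73.8 dBm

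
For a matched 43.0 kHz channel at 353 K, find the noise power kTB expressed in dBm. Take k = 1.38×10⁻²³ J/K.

P_n = kTB = 1.38×10⁻²³ × 353 × 4.30×10⁴ = 2.09×10⁻¹⁶ W
In dBm: 10 log₁₀(2.09×10⁻¹⁶ / 10⁻³) = −126.8 dBm

−126.8 dBm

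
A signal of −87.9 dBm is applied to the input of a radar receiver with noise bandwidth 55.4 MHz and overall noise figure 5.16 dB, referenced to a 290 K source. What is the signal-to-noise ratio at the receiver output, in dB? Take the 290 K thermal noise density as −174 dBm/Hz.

Noise floor: N = −174 + 10 log₁₀(B) + NF
10 log₁₀(5.54×10⁷) = 77.44 dB
N = −174 + 77.44 + 5.16 = −91.40 dBm
SNR = P_sig − N = −87.9 − (−91.40) = 3.50 dB → 3.5 dB

3.5 dB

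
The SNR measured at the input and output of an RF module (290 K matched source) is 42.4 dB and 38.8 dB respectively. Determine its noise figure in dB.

3.6 dB

NF (dB) = SNR_in(dB) − SNR_out(dB) when the source is at T₀
NF = 42.4 − 38.8 = 3.6 dB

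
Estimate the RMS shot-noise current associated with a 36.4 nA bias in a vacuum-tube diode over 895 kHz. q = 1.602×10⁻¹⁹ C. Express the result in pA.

102 pA

I_n = √(2qI·B)
2qI·B = 2 × 1.602×10⁻¹⁹ × 3.64×10⁻⁸ × 8.95×10⁵ = 1.04×10⁻²⁰ A²
I_n = √(1.04×10⁻²⁰) = 1.02×10⁻¹⁰ A = 102 pA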